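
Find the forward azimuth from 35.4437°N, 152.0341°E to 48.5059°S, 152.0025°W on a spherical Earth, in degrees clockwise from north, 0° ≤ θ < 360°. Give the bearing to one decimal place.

Δλ = -152.0025 − 152.0341 = -304.0366°; wrapped into (−180°, 180°]: 55.9634°.
θ = atan2( sin Δλ · cos φ₂ , cos φ₁ · sin φ₂ − sin φ₁ · cos φ₂ · cos Δλ )
  = atan2(0.54904, -0.82527) = 146.365° → normalised to [0°, 360°): 146.365°.

146.4°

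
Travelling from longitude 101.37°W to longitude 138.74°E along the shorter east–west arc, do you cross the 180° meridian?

Yes

Naïve |138.74 − -101.37| = 240.11° > 180°, so the shorter arc goes the other way round — across 180°.
Signed shortest Δλ = ((138.74 − -101.37 + 180) mod 360) − 180 = -119.89°.
Going west by 119.89° from -101.37° passes through 180° before reaching +138.74°.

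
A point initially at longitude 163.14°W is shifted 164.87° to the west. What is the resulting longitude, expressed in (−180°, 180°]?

31.99°E

Start at -163.14°; shift −164.87° → -328.01°.
-328.01° lies outside (−180°, 180°]; add 360° → +31.99°.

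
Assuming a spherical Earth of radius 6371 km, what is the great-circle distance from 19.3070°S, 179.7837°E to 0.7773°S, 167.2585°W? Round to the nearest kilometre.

Δλ = -167.2585 − 179.7837 = -347.0422°; wrapped into (−180°, 180°]: 12.9578°.
Δφ = -0.7773 − -19.3070 = 18.5297°.
a = sin²(Δφ/2) + cos φ₁ · cos φ₂ · sin²(Δλ/2) = 0.037936.
c = 2·atan2(√a, √(1−a)) = 0.39205 rad → d = 6371·c ≈ 2497.73 km.

2498 km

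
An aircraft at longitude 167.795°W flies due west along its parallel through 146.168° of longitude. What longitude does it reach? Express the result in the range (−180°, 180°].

Start at -167.795°; shift −146.168° → -313.963°.
-313.963° lies outside (−180°, 180°]; add 360° → +46.037°.

46.037°E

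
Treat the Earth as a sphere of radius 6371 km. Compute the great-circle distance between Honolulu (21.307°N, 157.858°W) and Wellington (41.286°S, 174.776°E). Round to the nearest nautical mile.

Δλ = 174.776 − -157.858 = 332.634°; wrapped into (−180°, 180°]: -27.366°.
Δφ = -41.286 − 21.307 = -62.593°.
a = sin²(Δφ/2) + cos φ₁ · cos φ₂ · sin²(Δλ/2) = 0.309018.
c = 2·atan2(√a, √(1−a)) = 1.17888 rad → d = 6371·c ≈ 7510.62 km ≈ 4055.41 nmi.

4055 nmi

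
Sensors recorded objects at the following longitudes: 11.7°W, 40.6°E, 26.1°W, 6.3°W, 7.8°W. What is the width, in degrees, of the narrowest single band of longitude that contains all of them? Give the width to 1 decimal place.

66.7°

Sort the longitudes: -26.1°, -11.7°, -7.8°, -6.3°, +40.6°.
Eastward gaps between consecutive values (wrapping around): 14.4°, 3.9°, 1.5°, 46.9°, 293.3°.
Largest gap = 293.3° ⇒ minimal covering band is its complement: 360° − 293.3° = 66.7°.
Band runs from -26.1° eastward to +40.6°.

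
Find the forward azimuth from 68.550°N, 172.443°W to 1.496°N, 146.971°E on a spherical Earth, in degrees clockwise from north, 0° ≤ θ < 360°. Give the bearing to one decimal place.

Δλ = 146.971 − -172.443 = 319.414°; wrapped into (−180°, 180°]: -40.586°.
θ = atan2( sin Δλ · cos φ₂ , cos φ₁ · sin φ₂ − sin φ₁ · cos φ₂ · cos Δλ )
  = atan2(-0.65037, -0.69704) = -136.984° → normalised to [0°, 360°): 223.016°.

223.0°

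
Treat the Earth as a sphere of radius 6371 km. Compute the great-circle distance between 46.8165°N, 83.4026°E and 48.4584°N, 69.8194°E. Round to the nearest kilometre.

Δλ = 69.8194 − 83.4026 = -13.5832°.
Δφ = 48.4584 − 46.8165 = 1.6419°.
a = sin²(Δφ/2) + cos φ₁ · cos φ₂ · sin²(Δλ/2) = 0.006552.
c = 2·atan2(√a, √(1−a)) = 0.16207 rad → d = 6371·c ≈ 1032.53 km.

1033 km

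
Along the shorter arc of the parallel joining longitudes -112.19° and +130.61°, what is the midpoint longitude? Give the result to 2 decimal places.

Signed shortest Δλ from -112.19° to +130.61° is -117.20°.
Midpoint longitude = -112.19° + (-117.20°)/2 = -112.19° − 58.60° = -170.79°.
(The naïve average (-112.19 + +130.61)/2 = 9.21° is on the wrong side of the globe.)

-170.79°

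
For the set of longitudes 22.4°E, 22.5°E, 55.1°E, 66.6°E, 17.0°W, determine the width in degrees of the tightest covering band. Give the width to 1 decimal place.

Sort the longitudes: -17.0°, +22.4°, +22.5°, +55.1°, +66.6°.
Eastward gaps between consecutive values (wrapping around): 39.4°, 0.1°, 32.6°, 11.5°, 276.4°.
Largest gap = 276.4° ⇒ minimal covering band is its complement: 360° − 276.4° = 83.6°.
Band runs from -17.0° eastward to +66.6°.

83.6°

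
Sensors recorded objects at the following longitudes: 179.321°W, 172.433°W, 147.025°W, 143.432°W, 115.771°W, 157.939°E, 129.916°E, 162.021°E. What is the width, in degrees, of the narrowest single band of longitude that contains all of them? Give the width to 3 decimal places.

114.313°

Sort the longitudes: -179.321°, -172.433°, -147.025°, -143.432°, -115.771°, +129.916°, +157.939°, +162.021°.
Eastward gaps between consecutive values (wrapping around): 6.888°, 25.408°, 3.593°, 27.661°, 245.687°, 28.023°, 4.082°, 18.658°.
Largest gap = 245.687° ⇒ minimal covering band is its complement: 360° − 245.687° = 114.313°.
Band runs from +129.916° eastward to -115.771°, crossing the antimeridian.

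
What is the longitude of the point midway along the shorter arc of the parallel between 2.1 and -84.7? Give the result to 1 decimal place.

Signed shortest Δλ from +2.1° to -84.7° is -86.8°.
Midpoint longitude = +2.1° + (-86.8°)/2 = +2.1° − 43.4° = -41.3°.

-41.3°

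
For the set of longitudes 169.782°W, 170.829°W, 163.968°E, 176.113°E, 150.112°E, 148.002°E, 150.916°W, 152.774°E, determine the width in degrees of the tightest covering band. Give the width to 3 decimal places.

61.082°

Sort the longitudes: -170.829°, -169.782°, -150.916°, +148.002°, +150.112°, +152.774°, +163.968°, +176.113°.
Eastward gaps between consecutive values (wrapping around): 1.047°, 18.866°, 298.918°, 2.110°, 2.662°, 11.194°, 12.145°, 13.058°.
Largest gap = 298.918° ⇒ minimal covering band is its complement: 360° − 298.918° = 61.082°.
Band runs from +148.002° eastward to -150.916°, crossing the antimeridian.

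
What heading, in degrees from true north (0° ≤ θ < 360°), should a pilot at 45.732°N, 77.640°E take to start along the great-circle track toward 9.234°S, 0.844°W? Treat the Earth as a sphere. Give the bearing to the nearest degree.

255°

Δλ = -0.844 − 77.640 = -78.484°.
θ = atan2( sin Δλ · cos φ₂ , cos φ₁ · sin φ₂ − sin φ₁ · cos φ₂ · cos Δλ )
  = atan2(-0.96717, -0.25312) = -104.666° → normalised to [0°, 360°): 255.334°.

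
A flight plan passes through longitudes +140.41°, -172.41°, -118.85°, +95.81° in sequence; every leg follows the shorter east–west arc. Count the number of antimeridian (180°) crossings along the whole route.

2

Leg 1: +140.41° → -172.41°, shortest Δλ = 47.18° (east) — crosses 180°.
Leg 2: -172.41° → -118.85°, shortest Δλ = 53.56° (east) — does not cross 180°.
Leg 3: -118.85° → +95.81°, shortest Δλ = -145.34° (west) — crosses 180°.
Total crossings: 2.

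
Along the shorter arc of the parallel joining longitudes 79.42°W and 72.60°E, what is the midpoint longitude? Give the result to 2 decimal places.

3.41°W

Signed shortest Δλ from -79.42° to +72.60° is +152.02°.
Midpoint longitude = -79.42° + (+152.02°)/2 = -79.42° + 76.01° = -3.41°.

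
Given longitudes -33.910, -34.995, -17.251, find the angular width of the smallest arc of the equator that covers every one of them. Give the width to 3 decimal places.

Sort the longitudes: -34.995°, -33.910°, -17.251°.
Eastward gaps between consecutive values (wrapping around): 1.085°, 16.659°, 342.256°.
Largest gap = 342.256° ⇒ minimal covering band is its complement: 360° − 342.256° = 17.744°.
Band runs from -34.995° eastward to -17.251°.

17.744°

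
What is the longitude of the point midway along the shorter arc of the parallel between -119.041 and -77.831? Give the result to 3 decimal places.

Signed shortest Δλ from -119.041° to -77.831° is +41.210°.
Midpoint longitude = -119.041° + (+41.210°)/2 = -119.041° + 20.605° = -98.436°.

-98.436°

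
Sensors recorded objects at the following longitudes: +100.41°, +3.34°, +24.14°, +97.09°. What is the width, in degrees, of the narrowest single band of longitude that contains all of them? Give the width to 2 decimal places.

97.07°

Sort the longitudes: +3.34°, +24.14°, +97.09°, +100.41°.
Eastward gaps between consecutive values (wrapping around): 20.80°, 72.95°, 3.32°, 262.93°.
Largest gap = 262.93° ⇒ minimal covering band is its complement: 360° − 262.93° = 97.07°.
Band runs from +3.34° eastward to +100.41°.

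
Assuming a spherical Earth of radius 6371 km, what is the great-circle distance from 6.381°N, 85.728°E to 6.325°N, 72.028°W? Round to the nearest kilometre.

17171 km

Δλ = -72.028 − 85.728 = -157.756°.
Δφ = 6.325 − 6.381 = -0.056°.
a = sin²(Δφ/2) + cos φ₁ · cos φ₂ · sin²(Δλ/2) = 0.951001.
c = 2·atan2(√a, √(1−a)) = 2.69518 rad → d = 6371·c ≈ 17171.01 km.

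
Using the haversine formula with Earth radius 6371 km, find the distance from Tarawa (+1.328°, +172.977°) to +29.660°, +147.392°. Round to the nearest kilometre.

Δλ = 147.392 − 172.977 = -25.585°.
Δφ = 29.660 − 1.328 = 28.332°.
a = sin²(Δφ/2) + cos φ₁ · cos φ₂ · sin²(Δλ/2) = 0.102486.
c = 2·atan2(√a, √(1−a)) = 0.65174 rad → d = 6371·c ≈ 4152.25 km.

4152 km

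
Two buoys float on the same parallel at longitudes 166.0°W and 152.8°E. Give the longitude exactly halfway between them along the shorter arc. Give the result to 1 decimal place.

173.4°E

Signed shortest Δλ from -166.0° to +152.8° is -41.2°.
Midpoint longitude = -166.0° + (-41.2°)/2 = -166.0° − 20.6° = -186.6°.
Normalise into (−180°, 180°]: +173.4°.
(The naïve average (-166.0 + +152.8)/2 = -6.6° is on the wrong side of the globe.)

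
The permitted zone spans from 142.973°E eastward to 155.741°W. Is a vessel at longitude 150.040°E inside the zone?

Band width going east from +142.973° to -155.741°: ((-155.741 − 142.973) mod 360) = 61.286°.
Offset of +150.040° east of the west edge: ((150.040 − 142.973) mod 360) = 7.067°.
7.067° ≤ 61.286° ⇒ inside.

Yes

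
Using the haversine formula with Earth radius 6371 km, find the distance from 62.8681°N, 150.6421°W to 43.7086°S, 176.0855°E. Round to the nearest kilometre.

Δλ = 176.0855 − -150.6421 = 326.7276°; wrapped into (−180°, 180°]: -33.2724°.
Δφ = -43.7086 − 62.8681 = -106.5767°.
a = sin²(Δφ/2) + cos φ₁ · cos φ₂ · sin²(Δλ/2) = 0.669669.
c = 2·atan2(√a, √(1−a)) = 1.91701 rad → d = 6371·c ≈ 12213.27 km.

12213 km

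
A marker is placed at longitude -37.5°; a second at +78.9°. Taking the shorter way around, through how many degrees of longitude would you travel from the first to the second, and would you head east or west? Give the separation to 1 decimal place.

Raw difference: 78.9 − -37.5 = 116.4°.
Normalise into (−180°, 180°]: 116.4° stays 116.4°.
Positive ⇒ the second point lies to the east; separation 116.4°.

116.4° east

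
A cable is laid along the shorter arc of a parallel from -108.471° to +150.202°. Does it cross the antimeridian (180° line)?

Yes

Naïve |150.202 − -108.471| = 258.673° > 180°, so the shorter arc goes the other way round — across 180°.
Signed shortest Δλ = ((150.202 − -108.471 + 180) mod 360) − 180 = -101.327°.
Going west by 101.327° from -108.471° passes through 180° before reaching +150.202°.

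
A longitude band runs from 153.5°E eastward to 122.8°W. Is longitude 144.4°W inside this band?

Band width going east from +153.5° to -122.8°: ((-122.8 − 153.5) mod 360) = 83.7°.
Offset of -144.4° east of the west edge: ((-144.4 − 153.5) mod 360) = 62.1°.
62.1° ≤ 83.7° ⇒ inside.

Yes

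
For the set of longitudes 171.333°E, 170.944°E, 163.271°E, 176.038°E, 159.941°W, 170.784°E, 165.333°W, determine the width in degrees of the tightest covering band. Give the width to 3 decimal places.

Sort the longitudes: -165.333°, -159.941°, +163.271°, +170.784°, +170.944°, +171.333°, +176.038°.
Eastward gaps between consecutive values (wrapping around): 5.392°, 323.212°, 7.513°, 0.160°, 0.389°, 4.705°, 18.629°.
Largest gap = 323.212° ⇒ minimal covering band is its complement: 360° − 323.212° = 36.788°.
Band runs from +163.271° eastward to -159.941°, crossing the antimeridian.

36.788°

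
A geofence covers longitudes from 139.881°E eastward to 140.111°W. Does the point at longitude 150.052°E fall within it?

Yes

Band width going east from +139.881° to -140.111°: ((-140.111 − 139.881) mod 360) = 80.008°.
Offset of +150.052° east of the west edge: ((150.052 − 139.881) mod 360) = 10.171°.
10.171° ≤ 80.008° ⇒ inside.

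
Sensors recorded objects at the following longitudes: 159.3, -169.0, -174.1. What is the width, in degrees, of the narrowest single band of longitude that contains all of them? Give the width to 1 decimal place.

31.7°

Sort the longitudes: -174.1°, -169.0°, +159.3°.
Eastward gaps between consecutive values (wrapping around): 5.1°, 328.3°, 26.6°.
Largest gap = 328.3° ⇒ minimal covering band is its complement: 360° − 328.3° = 31.7°.
Band runs from +159.3° eastward to -169.0°, crossing the antimeridian.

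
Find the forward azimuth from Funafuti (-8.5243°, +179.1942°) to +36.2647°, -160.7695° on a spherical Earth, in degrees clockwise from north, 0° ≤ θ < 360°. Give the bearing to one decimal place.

Δλ = -160.7695 − 179.1942 = -339.9637°; wrapped into (−180°, 180°]: 20.0363°.
θ = atan2( sin Δλ · cos φ₂ , cos φ₁ · sin φ₂ − sin φ₁ · cos φ₂ · cos Δλ )
  = atan2(0.27625, 0.69726) = 21.613° → normalised to [0°, 360°): 21.613°.

21.6°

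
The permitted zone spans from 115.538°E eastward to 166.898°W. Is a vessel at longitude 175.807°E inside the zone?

Yes

Band width going east from +115.538° to -166.898°: ((-166.898 − 115.538) mod 360) = 77.564°.
Offset of +175.807° east of the west edge: ((175.807 − 115.538) mod 360) = 60.269°.
60.269° ≤ 77.564° ⇒ inside.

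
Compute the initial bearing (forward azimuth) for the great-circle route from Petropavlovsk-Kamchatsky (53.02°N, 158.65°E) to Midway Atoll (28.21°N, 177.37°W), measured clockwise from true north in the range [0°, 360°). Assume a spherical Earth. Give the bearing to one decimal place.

135.1°

Δλ = -177.37 − 158.65 = -336.02°; wrapped into (−180°, 180°]: 23.98°.
θ = atan2( sin Δλ · cos φ₂ , cos φ₁ · sin φ₂ − sin φ₁ · cos φ₂ · cos Δλ )
  = atan2(0.35814, -0.35885) = 135.056° → normalised to [0°, 360°): 135.056°.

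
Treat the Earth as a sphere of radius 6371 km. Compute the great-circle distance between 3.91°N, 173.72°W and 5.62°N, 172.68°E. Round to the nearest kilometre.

1519 km

Δλ = 172.68 − -173.72 = 346.40°; wrapped into (−180°, 180°]: -13.60°.
Δφ = 5.62 − 3.91 = 1.71°.
a = sin²(Δφ/2) + cos φ₁ · cos φ₂ · sin²(Δλ/2) = 0.014142.
c = 2·atan2(√a, √(1−a)) = 0.23841 rad → d = 6371·c ≈ 1518.89 km.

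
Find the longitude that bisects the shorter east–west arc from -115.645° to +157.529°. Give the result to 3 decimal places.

Signed shortest Δλ from -115.645° to +157.529° is -86.826°.
Midpoint longitude = -115.645° + (-86.826°)/2 = -115.645° − 43.413° = -159.058°.
(The naïve average (-115.645 + +157.529)/2 = 20.942° is on the wrong side of the globe.)

-159.058°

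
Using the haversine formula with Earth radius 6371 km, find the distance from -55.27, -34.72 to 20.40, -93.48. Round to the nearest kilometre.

10068 km

Δλ = -93.48 − -34.72 = -58.76°.
Δφ = 20.40 − -55.27 = 75.67°.
a = sin²(Δφ/2) + cos φ₁ · cos φ₂ · sin²(Δλ/2) = 0.504769.
c = 2·atan2(√a, √(1−a)) = 1.58033 rad → d = 6371·c ≈ 10068.31 km.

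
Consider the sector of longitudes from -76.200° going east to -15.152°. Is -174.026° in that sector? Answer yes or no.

Band width going east from -76.200° to -15.152°: ((-15.152 − -76.200) mod 360) = 61.048°.
Offset of -174.026° east of the west edge: ((-174.026 − -76.200) mod 360) = 262.174°.
262.174° > 61.048° ⇒ outside.

No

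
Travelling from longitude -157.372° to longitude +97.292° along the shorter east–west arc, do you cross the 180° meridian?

Naïve |97.292 − -157.372| = 254.664° > 180°, so the shorter arc goes the other way round — across 180°.
Signed shortest Δλ = ((97.292 − -157.372 + 180) mod 360) − 180 = -105.336°.
Going west by 105.336° from -157.372° passes through 180° before reaching +97.292°.

Yes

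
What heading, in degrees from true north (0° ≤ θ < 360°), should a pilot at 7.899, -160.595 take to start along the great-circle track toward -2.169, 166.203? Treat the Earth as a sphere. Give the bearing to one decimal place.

Δλ = 166.203 − -160.595 = 326.798°; wrapped into (−180°, 180°]: -33.202°.
θ = atan2( sin Δλ · cos φ₂ , cos φ₁ · sin φ₂ − sin φ₁ · cos φ₂ · cos Δλ )
  = atan2(-0.54720, -0.15240) = -105.563° → normalised to [0°, 360°): 254.437°.

254.4°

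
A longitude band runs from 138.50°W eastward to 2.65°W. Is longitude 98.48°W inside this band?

Yes

Band width going east from -138.50° to -2.65°: ((-2.65 − -138.50) mod 360) = 135.85°.
Offset of -98.48° east of the west edge: ((-98.48 − -138.50) mod 360) = 40.02°.
40.02° ≤ 135.85° ⇒ inside.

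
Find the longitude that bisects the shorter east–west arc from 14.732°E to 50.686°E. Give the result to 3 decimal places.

Signed shortest Δλ from +14.732° to +50.686° is +35.954°.
Midpoint longitude = +14.732° + (+35.954°)/2 = +14.732° + 17.977° = +32.709°.

32.709°E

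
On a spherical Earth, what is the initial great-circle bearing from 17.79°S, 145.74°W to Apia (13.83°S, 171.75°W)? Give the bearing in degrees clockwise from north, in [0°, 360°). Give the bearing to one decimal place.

Δλ = -171.75 − -145.74 = -26.01°.
θ = atan2( sin Δλ · cos φ₂ , cos φ₁ · sin φ₂ − sin φ₁ · cos φ₂ · cos Δλ )
  = atan2(-0.42581, 0.03901) = -84.765° → normalised to [0°, 360°): 275.235°.

275.2°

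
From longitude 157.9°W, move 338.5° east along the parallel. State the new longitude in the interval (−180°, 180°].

179.4°W

Start at -157.9°; shift +338.5° → +180.6°.
+180.6° lies outside (−180°, 180°]; subtract 360° → -179.4°.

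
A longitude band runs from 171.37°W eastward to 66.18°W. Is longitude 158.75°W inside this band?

Yes

Band width going east from -171.37° to -66.18°: ((-66.18 − -171.37) mod 360) = 105.19°.
Offset of -158.75° east of the west edge: ((-158.75 − -171.37) mod 360) = 12.62°.
12.62° ≤ 105.19° ⇒ inside.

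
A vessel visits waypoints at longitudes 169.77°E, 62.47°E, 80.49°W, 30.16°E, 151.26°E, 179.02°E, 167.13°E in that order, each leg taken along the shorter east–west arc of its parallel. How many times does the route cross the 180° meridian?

Leg 1: +169.77° → +62.47°, shortest Δλ = -107.3° (west) — does not cross 180°.
Leg 2: +62.47° → -80.49°, shortest Δλ = -142.96° (west) — does not cross 180°.
Leg 3: -80.49° → +30.16°, shortest Δλ = 110.65° (east) — does not cross 180°.
Leg 4: +30.16° → +151.26°, shortest Δλ = 121.1° (east) — does not cross 180°.
Leg 5: +151.26° → +179.02°, shortest Δλ = 27.76° (east) — does not cross 180°.
Leg 6: +179.02° → +167.13°, shortest Δλ = -11.89° (west) — does not cross 180°.
Total crossings: 0.

0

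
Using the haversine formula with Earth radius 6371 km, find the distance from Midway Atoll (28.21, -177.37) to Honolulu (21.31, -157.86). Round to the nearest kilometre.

2111 km

Δλ = -157.86 − -177.37 = 19.51°.
Δφ = 21.31 − 28.21 = -6.90°.
a = sin²(Δφ/2) + cos φ₁ · cos φ₂ · sin²(Δλ/2) = 0.027190.
c = 2·atan2(√a, √(1−a)) = 0.33130 rad → d = 6371·c ≈ 2110.72 km.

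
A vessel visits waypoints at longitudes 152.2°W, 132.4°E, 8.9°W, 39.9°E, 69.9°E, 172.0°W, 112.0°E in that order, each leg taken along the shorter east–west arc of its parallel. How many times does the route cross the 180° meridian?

Leg 1: -152.2° → +132.4°, shortest Δλ = -75.4° (west) — crosses 180°.
Leg 2: +132.4° → -8.9°, shortest Δλ = -141.3° (west) — does not cross 180°.
Leg 3: -8.9° → +39.9°, shortest Δλ = 48.8° (east) — does not cross 180°.
Leg 4: +39.9° → +69.9°, shortest Δλ = 30.0° (east) — does not cross 180°.
Leg 5: +69.9° → -172.0°, shortest Δλ = 118.1° (east) — crosses 180°.
Leg 6: -172.0° → +112.0°, shortest Δλ = -76.0° (west) — crosses 180°.
Total crossings: 3.

3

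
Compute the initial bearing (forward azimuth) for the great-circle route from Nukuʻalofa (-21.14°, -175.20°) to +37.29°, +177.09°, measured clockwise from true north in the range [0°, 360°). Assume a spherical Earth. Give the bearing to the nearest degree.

353°

Δλ = 177.09 − -175.20 = 352.29°; wrapped into (−180°, 180°]: -7.71°.
θ = atan2( sin Δλ · cos φ₂ , cos φ₁ · sin φ₂ − sin φ₁ · cos φ₂ · cos Δλ )
  = atan2(-0.10673, 0.84941) = -7.162° → normalised to [0°, 360°): 352.838°.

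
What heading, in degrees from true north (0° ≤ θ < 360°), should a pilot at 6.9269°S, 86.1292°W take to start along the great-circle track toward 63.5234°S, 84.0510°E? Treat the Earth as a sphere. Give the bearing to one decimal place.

Δλ = 84.0510 − -86.1292 = 170.1802°.
θ = atan2( sin Δλ · cos φ₂ , cos φ₁ · sin φ₂ − sin φ₁ · cos φ₂ · cos Δλ )
  = atan2(0.07604, -0.94156) = 175.383° → normalised to [0°, 360°): 175.383°.

175.4°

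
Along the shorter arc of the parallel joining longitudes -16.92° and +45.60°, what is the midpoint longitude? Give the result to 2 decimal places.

Signed shortest Δλ from -16.92° to +45.60° is +62.52°.
Midpoint longitude = -16.92° + (+62.52°)/2 = -16.92° + 31.26° = +14.34°.

+14.34°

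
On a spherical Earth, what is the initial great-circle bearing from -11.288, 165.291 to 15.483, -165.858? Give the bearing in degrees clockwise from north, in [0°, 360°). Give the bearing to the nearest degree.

Δλ = -165.858 − 165.291 = -331.149°; wrapped into (−180°, 180°]: 28.851°.
θ = atan2( sin Δλ · cos φ₂ , cos φ₁ · sin φ₂ − sin φ₁ · cos φ₂ · cos Δλ )
  = atan2(0.46502, 0.42701) = 47.440° → normalised to [0°, 360°): 47.440°.

47°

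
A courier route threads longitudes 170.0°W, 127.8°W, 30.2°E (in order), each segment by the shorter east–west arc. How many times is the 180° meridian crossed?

0

Leg 1: -170.0° → -127.8°, shortest Δλ = 42.2° (east) — does not cross 180°.
Leg 2: -127.8° → +30.2°, shortest Δλ = 158.0° (east) — does not cross 180°.
Total crossings: 0.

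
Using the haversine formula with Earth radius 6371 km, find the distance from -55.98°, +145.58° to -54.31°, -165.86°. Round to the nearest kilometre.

3028 km

Δλ = -165.86 − 145.58 = -311.44°; wrapped into (−180°, 180°]: 48.56°.
Δφ = -54.31 − -55.98 = 1.67°.
a = sin²(Δφ/2) + cos φ₁ · cos φ₂ · sin²(Δλ/2) = 0.055401.
c = 2·atan2(√a, √(1−a)) = 0.47521 rad → d = 6371·c ≈ 3027.55 km.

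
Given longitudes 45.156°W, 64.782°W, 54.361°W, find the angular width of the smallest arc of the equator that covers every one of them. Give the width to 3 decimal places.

Sort the longitudes: -64.782°, -54.361°, -45.156°.
Eastward gaps between consecutive values (wrapping around): 10.421°, 9.205°, 340.374°.
Largest gap = 340.374° ⇒ minimal covering band is its complement: 360° − 340.374° = 19.626°.
Band runs from -64.782° eastward to -45.156°.

19.626°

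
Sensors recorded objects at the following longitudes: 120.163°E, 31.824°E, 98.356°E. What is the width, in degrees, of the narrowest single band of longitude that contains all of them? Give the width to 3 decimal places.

Sort the longitudes: +31.824°, +98.356°, +120.163°.
Eastward gaps between consecutive values (wrapping around): 66.532°, 21.807°, 271.661°.
Largest gap = 271.661° ⇒ minimal covering band is its complement: 360° − 271.661° = 88.339°.
Band runs from +31.824° eastward to +120.163°.

88.339°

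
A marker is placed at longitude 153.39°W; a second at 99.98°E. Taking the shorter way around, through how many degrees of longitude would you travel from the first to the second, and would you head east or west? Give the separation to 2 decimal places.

Raw difference: 99.98 − -153.39 = 253.37°.
Normalise into (−180°, 180°]: 253.37° − 360° = -106.63°.
Negative ⇒ the second point lies to the west; separation 106.63°.

106.63° west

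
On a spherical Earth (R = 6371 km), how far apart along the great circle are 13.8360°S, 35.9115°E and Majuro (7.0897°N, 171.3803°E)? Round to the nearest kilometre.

Δλ = 171.3803 − 35.9115 = 135.4688°.
Δφ = 7.0897 − -13.8360 = 20.9257°.
a = sin²(Δφ/2) + cos φ₁ · cos φ₂ · sin²(Δλ/2) = 0.858204.
c = 2·atan2(√a, √(1−a)) = 2.36944 rad → d = 6371·c ≈ 15095.68 km.

15096 km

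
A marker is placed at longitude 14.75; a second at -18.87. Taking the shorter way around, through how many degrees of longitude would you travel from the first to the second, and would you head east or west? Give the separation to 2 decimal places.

Raw difference: -18.87 − 14.75 = -33.62°.
Normalise into (−180°, 180°]: -33.62° stays -33.62°.
Negative ⇒ the second point lies to the west; separation 33.62°.

33.62° west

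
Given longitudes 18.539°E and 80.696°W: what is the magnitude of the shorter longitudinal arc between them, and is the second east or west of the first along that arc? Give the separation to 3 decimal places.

99.235° west

Raw difference: -80.696 − 18.539 = -99.235°.
Normalise into (−180°, 180°]: -99.235° stays -99.235°.
Negative ⇒ the second point lies to the west; separation 99.235°.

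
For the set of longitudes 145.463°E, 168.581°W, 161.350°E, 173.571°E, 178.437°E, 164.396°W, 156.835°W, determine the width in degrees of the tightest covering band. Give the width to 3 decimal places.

57.702°

Sort the longitudes: -168.581°, -164.396°, -156.835°, +145.463°, +161.350°, +173.571°, +178.437°.
Eastward gaps between consecutive values (wrapping around): 4.185°, 7.561°, 302.298°, 15.887°, 12.221°, 4.866°, 12.982°.
Largest gap = 302.298° ⇒ minimal covering band is its complement: 360° − 302.298° = 57.702°.
Band runs from +145.463° eastward to -156.835°, crossing the antimeridian.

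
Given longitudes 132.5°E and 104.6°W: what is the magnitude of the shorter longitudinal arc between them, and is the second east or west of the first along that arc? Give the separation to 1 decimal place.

Raw difference: -104.6 − 132.5 = -237.1°.
Normalise into (−180°, 180°]: -237.1° + 360° = 122.9°.
Positive ⇒ the second point lies to the east; separation 122.9°.

122.9° east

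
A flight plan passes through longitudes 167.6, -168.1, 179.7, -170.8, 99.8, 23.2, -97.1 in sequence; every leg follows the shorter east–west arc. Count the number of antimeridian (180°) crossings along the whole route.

4

Leg 1: +167.6° → -168.1°, shortest Δλ = 24.3° (east) — crosses 180°.
Leg 2: -168.1° → +179.7°, shortest Δλ = -12.2° (west) — crosses 180°.
Leg 3: +179.7° → -170.8°, shortest Δλ = 9.5° (east) — crosses 180°.
Leg 4: -170.8° → +99.8°, shortest Δλ = -89.4° (west) — crosses 180°.
Leg 5: +99.8° → +23.2°, shortest Δλ = -76.6° (west) — does not cross 180°.
Leg 6: +23.2° → -97.1°, shortest Δλ = -120.3° (west) — does not cross 180°.
Total crossings: 4.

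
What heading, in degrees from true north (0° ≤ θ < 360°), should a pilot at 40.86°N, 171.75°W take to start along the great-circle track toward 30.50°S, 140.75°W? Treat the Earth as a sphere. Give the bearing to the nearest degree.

Δλ = -140.75 − -171.75 = 31.00°.
θ = atan2( sin Δλ · cos φ₂ , cos φ₁ · sin φ₂ − sin φ₁ · cos φ₂ · cos Δλ )
  = atan2(0.44377, -0.86703) = 152.895° → normalised to [0°, 360°): 152.895°.

153°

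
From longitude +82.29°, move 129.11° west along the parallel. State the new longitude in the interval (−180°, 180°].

Start at +82.29°; shift −129.11° → -46.82°.
-46.82° already lies in (−180°, 180°].

-46.82°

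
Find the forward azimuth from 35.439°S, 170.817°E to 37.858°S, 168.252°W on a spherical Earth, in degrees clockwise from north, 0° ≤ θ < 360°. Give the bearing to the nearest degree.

104°

Δλ = -168.252 − 170.817 = -339.069°; wrapped into (−180°, 180°]: 20.931°.
θ = atan2( sin Δλ · cos φ₂ , cos φ₁ · sin φ₂ − sin φ₁ · cos φ₂ · cos Δλ )
  = atan2(0.28206, -0.07242) = 104.399° → normalised to [0°, 360°): 104.399°.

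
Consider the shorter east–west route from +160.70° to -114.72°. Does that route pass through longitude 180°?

Naïve |-114.72 − 160.70| = 275.42° > 180°, so the shorter arc goes the other way round — across 180°.
Signed shortest Δλ = ((-114.72 − 160.70 + 180) mod 360) − 180 = 84.58°.
Going east by 84.58° from +160.70° passes through 180° before reaching -114.72°.

Yes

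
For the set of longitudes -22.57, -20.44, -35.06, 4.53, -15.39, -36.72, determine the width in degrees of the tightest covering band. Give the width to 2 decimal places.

41.25°

Sort the longitudes: -36.72°, -35.06°, -22.57°, -20.44°, -15.39°, +4.53°.
Eastward gaps between consecutive values (wrapping around): 1.66°, 12.49°, 2.13°, 5.05°, 19.92°, 318.75°.
Largest gap = 318.75° ⇒ minimal covering band is its complement: 360° − 318.75° = 41.25°.
Band runs from -36.72° eastward to +4.53°.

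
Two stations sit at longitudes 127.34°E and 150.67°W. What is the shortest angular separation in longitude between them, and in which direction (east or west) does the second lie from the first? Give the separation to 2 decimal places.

81.99° east

Raw difference: -150.67 − 127.34 = -278.01°.
Normalise into (−180°, 180°]: -278.01° + 360° = 81.99°.
Positive ⇒ the second point lies to the east; separation 81.99°.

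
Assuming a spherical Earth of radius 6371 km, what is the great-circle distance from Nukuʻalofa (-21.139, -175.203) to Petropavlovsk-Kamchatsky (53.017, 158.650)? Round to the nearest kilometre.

8623 km

Δλ = 158.650 − -175.203 = 333.853°; wrapped into (−180°, 180°]: -26.147°.
Δφ = 53.017 − -21.139 = 74.156°.
a = sin²(Δφ/2) + cos φ₁ · cos φ₂ · sin²(Δλ/2) = 0.392200.
c = 2·atan2(√a, √(1−a)) = 1.35349 rad → d = 6371·c ≈ 8623.09 km.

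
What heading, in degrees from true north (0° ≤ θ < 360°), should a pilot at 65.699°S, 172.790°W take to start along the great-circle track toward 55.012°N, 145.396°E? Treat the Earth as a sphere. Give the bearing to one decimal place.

Δλ = 145.396 − -172.790 = 318.186°; wrapped into (−180°, 180°]: -41.814°.
θ = atan2( sin Δλ · cos φ₂ , cos φ₁ · sin φ₂ − sin φ₁ · cos φ₂ · cos Δλ )
  = atan2(-0.38230, 0.72666) = -27.749° → normalised to [0°, 360°): 332.251°.

332.3°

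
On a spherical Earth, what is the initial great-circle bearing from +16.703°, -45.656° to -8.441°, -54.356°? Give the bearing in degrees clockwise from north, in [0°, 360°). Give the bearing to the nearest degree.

Δλ = -54.356 − -45.656 = -8.700°.
θ = atan2( sin Δλ · cos φ₂ , cos φ₁ · sin φ₂ − sin φ₁ · cos φ₂ · cos Δλ )
  = atan2(-0.14962, -0.42162) = -160.462° → normalised to [0°, 360°): 199.538°.

200°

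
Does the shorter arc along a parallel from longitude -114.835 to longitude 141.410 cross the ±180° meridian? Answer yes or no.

Naïve |141.410 − -114.835| = 256.245° > 180°, so the shorter arc goes the other way round — across 180°.
Signed shortest Δλ = ((141.410 − -114.835 + 180) mod 360) − 180 = -103.755°.
Going west by 103.755° from -114.835° passes through 180° before reaching +141.410°.

Yes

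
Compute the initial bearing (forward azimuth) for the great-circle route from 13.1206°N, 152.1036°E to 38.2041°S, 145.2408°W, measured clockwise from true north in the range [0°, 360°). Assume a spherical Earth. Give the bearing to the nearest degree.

134°

Δλ = -145.2408 − 152.1036 = -297.3444°; wrapped into (−180°, 180°]: 62.6556°.
θ = atan2( sin Δλ · cos φ₂ , cos φ₁ · sin φ₂ − sin φ₁ · cos φ₂ · cos Δλ )
  = atan2(0.69801, -0.68426) = 134.430° → normalised to [0°, 360°): 134.430°.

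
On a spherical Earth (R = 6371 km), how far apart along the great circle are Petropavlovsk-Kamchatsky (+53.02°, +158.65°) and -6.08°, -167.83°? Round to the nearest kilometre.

Δλ = -167.83 − 158.65 = -326.48°; wrapped into (−180°, 180°]: 33.52°.
Δφ = -6.08 − 53.02 = -59.10°.
a = sin²(Δφ/2) + cos φ₁ · cos φ₂ · sin²(Δλ/2) = 0.292968.
c = 2·atan2(√a, √(1−a)) = 1.14388 rad → d = 6371·c ≈ 7287.67 km.

7288 km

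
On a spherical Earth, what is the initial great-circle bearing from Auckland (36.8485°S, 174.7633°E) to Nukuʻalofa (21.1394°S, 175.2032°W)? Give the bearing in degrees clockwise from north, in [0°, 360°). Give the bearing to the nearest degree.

32°

Δλ = -175.2032 − 174.7633 = -349.9665°; wrapped into (−180°, 180°]: 10.0335°.
θ = atan2( sin Δλ · cos φ₂ , cos φ₁ · sin φ₂ − sin φ₁ · cos φ₂ · cos Δλ )
  = atan2(0.16250, 0.26220) = 31.789° → normalised to [0°, 360°): 31.789°.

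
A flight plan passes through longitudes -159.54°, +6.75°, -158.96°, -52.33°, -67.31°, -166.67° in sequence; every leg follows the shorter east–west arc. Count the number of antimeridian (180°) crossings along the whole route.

0

Leg 1: -159.54° → +6.75°, shortest Δλ = 166.29° (east) — does not cross 180°.
Leg 2: +6.75° → -158.96°, shortest Δλ = -165.71° (west) — does not cross 180°.
Leg 3: -158.96° → -52.33°, shortest Δλ = 106.63° (east) — does not cross 180°.
Leg 4: -52.33° → -67.31°, shortest Δλ = -14.98° (west) — does not cross 180°.
Leg 5: -67.31° → -166.67°, shortest Δλ = -99.36° (west) — does not cross 180°.
Total crossings: 0.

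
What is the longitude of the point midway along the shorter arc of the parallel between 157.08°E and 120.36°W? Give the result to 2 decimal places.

161.64°W

Signed shortest Δλ from +157.08° to -120.36° is +82.56°.
Midpoint longitude = +157.08° + (+82.56°)/2 = +157.08° + 41.28° = +198.36°.
Normalise into (−180°, 180°]: -161.64°.
(The naïve average (+157.08 + -120.36)/2 = 18.36° is on the wrong side of the globe.)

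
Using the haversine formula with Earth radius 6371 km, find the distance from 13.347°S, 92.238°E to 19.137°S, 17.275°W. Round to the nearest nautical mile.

Δλ = -17.275 − 92.238 = -109.513°.
Δφ = -19.137 − -13.347 = -5.790°.
a = sin²(Δφ/2) + cos φ₁ · cos φ₂ · sin²(Δλ/2) = 0.615680.
c = 2·atan2(√a, √(1−a)) = 1.80427 rad → d = 6371·c ≈ 11495.02 km ≈ 6206.81 nmi.

6207 nmi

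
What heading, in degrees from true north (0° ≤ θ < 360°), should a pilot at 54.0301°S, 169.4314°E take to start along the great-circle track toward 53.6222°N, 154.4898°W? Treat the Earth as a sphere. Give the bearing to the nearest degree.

Δλ = -154.4898 − 169.4314 = -323.9212°; wrapped into (−180°, 180°]: 36.0788°.
θ = atan2( sin Δλ · cos φ₂ , cos φ₁ · sin φ₂ − sin φ₁ · cos φ₂ · cos Δλ )
  = atan2(0.34928, 0.86085) = 22.084° → normalised to [0°, 360°): 22.084°.

22°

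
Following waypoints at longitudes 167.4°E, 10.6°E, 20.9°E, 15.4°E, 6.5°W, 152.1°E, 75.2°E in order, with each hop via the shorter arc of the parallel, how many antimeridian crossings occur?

0

Leg 1: +167.4° → +10.6°, shortest Δλ = -156.8° (west) — does not cross 180°.
Leg 2: +10.6° → +20.9°, shortest Δλ = 10.3° (east) — does not cross 180°.
Leg 3: +20.9° → +15.4°, shortest Δλ = -5.5° (west) — does not cross 180°.
Leg 4: +15.4° → -6.5°, shortest Δλ = -21.9° (west) — does not cross 180°.
Leg 5: -6.5° → +152.1°, shortest Δλ = 158.6° (east) — does not cross 180°.
Leg 6: +152.1° → +75.2°, shortest Δλ = -76.9° (west) — does not cross 180°.
Total crossings: 0.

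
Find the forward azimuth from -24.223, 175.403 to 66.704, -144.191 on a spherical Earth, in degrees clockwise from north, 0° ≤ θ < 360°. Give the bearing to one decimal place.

14.9°

Δλ = -144.191 − 175.403 = -319.594°; wrapped into (−180°, 180°]: 40.406°.
θ = atan2( sin Δλ · cos φ₂ , cos φ₁ · sin φ₂ − sin φ₁ · cos φ₂ · cos Δλ )
  = atan2(0.25635, 0.96116) = 14.934° → normalised to [0°, 360°): 14.934°.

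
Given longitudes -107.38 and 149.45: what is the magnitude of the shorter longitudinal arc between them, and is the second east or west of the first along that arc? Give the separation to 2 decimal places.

Raw difference: 149.45 − -107.38 = 256.83°.
Normalise into (−180°, 180°]: 256.83° − 360° = -103.17°.
Negative ⇒ the second point lies to the west; separation 103.17°.

103.17° west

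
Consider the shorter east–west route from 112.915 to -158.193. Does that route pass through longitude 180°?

Naïve |-158.193 − 112.915| = 271.108° > 180°, so the shorter arc goes the other way round — across 180°.
Signed shortest Δλ = ((-158.193 − 112.915 + 180) mod 360) − 180 = 88.892°.
Going east by 88.892° from +112.915° passes through 180° before reaching -158.193°.

Yes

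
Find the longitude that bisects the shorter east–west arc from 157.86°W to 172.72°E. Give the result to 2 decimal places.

Signed shortest Δλ from -157.86° to +172.72° is -29.42°.
Midpoint longitude = -157.86° + (-29.42°)/2 = -157.86° − 14.71° = -172.57°.
(The naïve average (-157.86 + +172.72)/2 = 7.43° is on the wrong side of the globe.)

172.57°W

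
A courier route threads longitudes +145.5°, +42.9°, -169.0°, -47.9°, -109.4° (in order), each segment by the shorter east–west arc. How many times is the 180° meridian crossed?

Leg 1: +145.5° → +42.9°, shortest Δλ = -102.6° (west) — does not cross 180°.
Leg 2: +42.9° → -169.0°, shortest Δλ = 148.1° (east) — crosses 180°.
Leg 3: -169.0° → -47.9°, shortest Δλ = 121.1° (east) — does not cross 180°.
Leg 4: -47.9° → -109.4°, shortest Δλ = -61.5° (west) — does not cross 180°.
Total crossings: 1.

1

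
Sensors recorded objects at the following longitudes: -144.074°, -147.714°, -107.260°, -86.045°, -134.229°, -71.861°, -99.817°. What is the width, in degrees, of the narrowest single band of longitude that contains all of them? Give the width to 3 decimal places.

75.853°

Sort the longitudes: -147.714°, -144.074°, -134.229°, -107.260°, -99.817°, -86.045°, -71.861°.
Eastward gaps between consecutive values (wrapping around): 3.640°, 9.845°, 26.969°, 7.443°, 13.772°, 14.184°, 284.147°.
Largest gap = 284.147° ⇒ minimal covering band is its complement: 360° − 284.147° = 75.853°.
Band runs from -147.714° eastward to -71.861°.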